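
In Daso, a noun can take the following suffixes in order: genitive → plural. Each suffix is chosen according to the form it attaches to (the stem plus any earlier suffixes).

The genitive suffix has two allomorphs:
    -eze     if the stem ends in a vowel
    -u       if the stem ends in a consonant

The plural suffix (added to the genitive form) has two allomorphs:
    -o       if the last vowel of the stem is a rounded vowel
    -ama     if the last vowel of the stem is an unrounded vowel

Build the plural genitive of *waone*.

waoneezeama

Since the final sound of *waone* is /e/ (a vowel), it takes -eze, giving *waoneeze*.
Since the last vowel of the genitive form *waoneeze* is /e/ (an unrounded vowel), it takes -ama, giving *waoneezeama*.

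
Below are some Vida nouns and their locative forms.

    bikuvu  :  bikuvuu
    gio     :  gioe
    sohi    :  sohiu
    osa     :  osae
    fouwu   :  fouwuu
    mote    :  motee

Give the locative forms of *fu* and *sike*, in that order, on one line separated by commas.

Looking at the last vowel of each stem: -u when the last vowel of the stem is a high vowel (*bikuvu*, *sohi*, *fouwu*); -e when the last vowel of the stem is a non-high vowel (*gio*, *osa*, *mote*).
Since the last vowel of *fu* is /u/ (a high vowel), it takes -u, giving *fuu*.
The last vowel of *sike* is /e/, which is a non-high vowel, so the suffix is -e, giving *sikee*.

fuu, sikee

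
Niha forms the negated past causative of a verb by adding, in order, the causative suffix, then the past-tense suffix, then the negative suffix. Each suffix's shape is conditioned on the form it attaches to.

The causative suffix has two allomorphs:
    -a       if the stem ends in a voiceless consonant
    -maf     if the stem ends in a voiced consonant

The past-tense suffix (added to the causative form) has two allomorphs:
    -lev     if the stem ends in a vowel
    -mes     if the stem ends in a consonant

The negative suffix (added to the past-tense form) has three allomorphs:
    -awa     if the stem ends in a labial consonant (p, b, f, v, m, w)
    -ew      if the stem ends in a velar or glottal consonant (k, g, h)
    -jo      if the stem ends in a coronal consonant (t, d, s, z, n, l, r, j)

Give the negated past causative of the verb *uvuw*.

Since the final consonant of *uvuw* is /w/ (voiced), it takes -maf, giving *uvuwmaf*.
The causative form *uvuwmaf* — final sound /f/ (a consonant) → -mes → *uvuwmafmes*.
The past-tense form *uvuwmafmes*: final consonant = /s/, coronal → -jo → *uvuwmafmesjo*.

uvuwmafmesjo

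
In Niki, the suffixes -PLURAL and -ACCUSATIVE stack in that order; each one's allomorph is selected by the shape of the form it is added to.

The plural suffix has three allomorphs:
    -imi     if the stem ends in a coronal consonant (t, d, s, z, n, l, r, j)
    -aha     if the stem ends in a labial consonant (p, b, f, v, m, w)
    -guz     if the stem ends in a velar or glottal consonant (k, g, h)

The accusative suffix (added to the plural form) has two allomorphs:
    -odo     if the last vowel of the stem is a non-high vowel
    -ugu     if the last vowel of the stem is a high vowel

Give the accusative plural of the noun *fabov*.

fabovahaodo

The final consonant of *fabov* is /v/, which is labial, so the plural suffix is -aha, giving *fabovaha*.
Since the last vowel of the plural form *fabovaha* is /a/ (a non-high vowel), it takes -odo, giving *fabovahaodo*.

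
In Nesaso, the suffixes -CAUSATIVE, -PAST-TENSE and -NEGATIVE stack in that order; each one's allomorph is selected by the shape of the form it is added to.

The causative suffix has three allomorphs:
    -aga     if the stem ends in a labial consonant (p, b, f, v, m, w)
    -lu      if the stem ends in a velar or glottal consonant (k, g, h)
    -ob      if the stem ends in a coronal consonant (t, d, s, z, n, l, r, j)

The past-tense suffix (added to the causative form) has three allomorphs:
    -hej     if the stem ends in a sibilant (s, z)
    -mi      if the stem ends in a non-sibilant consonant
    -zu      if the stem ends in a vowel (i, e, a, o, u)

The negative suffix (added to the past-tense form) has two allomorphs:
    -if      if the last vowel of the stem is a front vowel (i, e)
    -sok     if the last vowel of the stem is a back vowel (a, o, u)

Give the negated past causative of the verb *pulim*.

pulimagazusok

The final consonant of *pulim* is /m/, which is labial, so the causative suffix is -aga, giving *pulimaga*.
The causative form *pulimaga*: final sound = /a/, a vowel → -zu → *pulimagazu*.
The last vowel of the past-tense form *pulimagazu* is /u/, which is a back vowel, so the negative suffix is -sok, giving *pulimagazusok*.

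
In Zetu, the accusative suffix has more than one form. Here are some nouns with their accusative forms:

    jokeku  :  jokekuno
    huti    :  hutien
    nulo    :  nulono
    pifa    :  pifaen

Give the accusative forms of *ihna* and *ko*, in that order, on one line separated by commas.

Looking at the last vowel of each stem: -no when the last vowel of the stem is a rounded vowel (*jokeku*, *nulo*); -en when the last vowel of the stem is an unrounded vowel (*huti*, *pifa*).
*ihna* — last vowel /a/ (an unrounded vowel) → -en → *ihnaen*.
*ko*: last vowel = /o/, a rounded vowel → -no → *kono*.

ihnaen, kono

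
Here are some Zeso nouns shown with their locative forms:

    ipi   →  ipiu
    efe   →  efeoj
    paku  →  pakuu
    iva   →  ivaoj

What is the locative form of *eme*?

Looking at the last vowel of each stem: -u when the last vowel of the stem is a high vowel (*ipi*, *paku*); -oj when the last vowel of the stem is a non-high vowel (*efe*, *iva*).
*eme*: last vowel = /e/, a non-high vowel → -oj → *emeoj*.

emeoj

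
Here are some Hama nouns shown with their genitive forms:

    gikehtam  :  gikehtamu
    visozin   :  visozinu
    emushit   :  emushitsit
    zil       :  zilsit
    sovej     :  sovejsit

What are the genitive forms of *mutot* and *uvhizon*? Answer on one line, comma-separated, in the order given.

mutotsit, uvhizonu

Looking at the final consonant of each stem: -u when the stem ends in a nasal (*gikehtam*, *visozin*); -sit when the stem ends in a non-nasal consonant (*emushit*, *zil*, *sovej*).
Since the final consonant of *mutot* is /t/ (non-nasal), it takes -sit, giving *mutotsit*.
*uvhizon* — final consonant /n/ (a nasal) → -u → *uvhizonu*.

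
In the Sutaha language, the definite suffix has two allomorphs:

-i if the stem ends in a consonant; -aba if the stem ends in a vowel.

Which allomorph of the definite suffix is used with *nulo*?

Since the final sound of *nulo* is /o/ (a vowel), it takes -aba.

-aba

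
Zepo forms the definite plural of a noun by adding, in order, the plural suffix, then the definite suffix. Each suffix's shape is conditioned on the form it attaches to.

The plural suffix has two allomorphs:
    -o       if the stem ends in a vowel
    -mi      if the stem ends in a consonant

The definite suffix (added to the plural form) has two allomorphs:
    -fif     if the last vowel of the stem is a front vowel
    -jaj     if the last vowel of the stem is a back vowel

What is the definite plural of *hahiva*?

Since the final sound of *hahiva* is /a/ (a vowel), it takes -o, giving *hahivao*.
The plural form *hahivao* — last vowel /o/ (a back vowel) → -jaj → *hahivaojaj*.

hahivaojaj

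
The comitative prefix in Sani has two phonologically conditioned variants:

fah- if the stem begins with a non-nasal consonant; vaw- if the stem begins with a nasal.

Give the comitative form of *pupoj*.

fahpupoj

Since the first consonant of *pupoj* is /p/ (non-nasal), it takes fah-, giving *fahpupoj*.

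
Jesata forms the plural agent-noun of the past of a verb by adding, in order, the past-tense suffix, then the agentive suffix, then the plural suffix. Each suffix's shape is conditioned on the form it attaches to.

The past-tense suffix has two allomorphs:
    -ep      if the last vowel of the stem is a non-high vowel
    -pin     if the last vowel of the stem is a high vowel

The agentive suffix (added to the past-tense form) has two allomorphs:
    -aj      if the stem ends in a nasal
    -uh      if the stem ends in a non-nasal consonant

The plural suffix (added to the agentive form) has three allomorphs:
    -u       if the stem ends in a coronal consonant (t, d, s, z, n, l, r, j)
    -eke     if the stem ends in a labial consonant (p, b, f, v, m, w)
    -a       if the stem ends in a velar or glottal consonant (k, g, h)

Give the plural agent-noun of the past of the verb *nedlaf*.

nedlafepuha

Since the last vowel of *nedlaf* is /a/ (a non-high vowel), it takes -ep, giving *nedlafep*.
Since the final consonant of the past-tense form *nedlafep* is /p/ (non-nasal), it takes -uh, giving *nedlafepuh*.
The final consonant of the agentive form *nedlafepuh* is /h/, which is velar/glottal, so the plural suffix is -a, giving *nedlafepuha*.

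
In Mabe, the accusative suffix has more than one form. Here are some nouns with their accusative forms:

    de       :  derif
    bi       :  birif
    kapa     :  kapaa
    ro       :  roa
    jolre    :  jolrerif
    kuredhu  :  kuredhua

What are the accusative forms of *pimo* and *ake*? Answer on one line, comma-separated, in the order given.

The alternation tracks the last vowel of the stem — -rif when the last vowel of the stem is a front vowel (*de*, *bi*, *jolre*); -a when the last vowel of the stem is a back vowel (*kapa*, *ro*, *kuredhu*).
The last vowel of *pimo* is /o/, which is a back vowel, so the suffix is -a, giving *pimoa*.
The last vowel of *ake* is /e/, which is a front vowel, so the suffix is -rif, giving *akerif*.

pimoa, akerif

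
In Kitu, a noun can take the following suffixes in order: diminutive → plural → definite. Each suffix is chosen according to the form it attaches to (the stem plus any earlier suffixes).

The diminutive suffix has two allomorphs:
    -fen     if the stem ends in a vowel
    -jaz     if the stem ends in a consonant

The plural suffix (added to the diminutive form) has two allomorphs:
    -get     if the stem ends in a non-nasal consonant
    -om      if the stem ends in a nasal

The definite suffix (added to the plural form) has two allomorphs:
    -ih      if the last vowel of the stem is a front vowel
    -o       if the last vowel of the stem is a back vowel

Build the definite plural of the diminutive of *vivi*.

vivifenomo

Since the final sound of *vivi* is /i/ (a vowel), it takes -fen, giving *vivifen*.
The final consonant of the diminutive form *vivifen* is /n/, which is a nasal, so the plural suffix is -om, giving *vivifenom*.
Since the last vowel of the plural form *vivifenom* is /o/ (a back vowel), it takes -o, giving *vivifenomo*.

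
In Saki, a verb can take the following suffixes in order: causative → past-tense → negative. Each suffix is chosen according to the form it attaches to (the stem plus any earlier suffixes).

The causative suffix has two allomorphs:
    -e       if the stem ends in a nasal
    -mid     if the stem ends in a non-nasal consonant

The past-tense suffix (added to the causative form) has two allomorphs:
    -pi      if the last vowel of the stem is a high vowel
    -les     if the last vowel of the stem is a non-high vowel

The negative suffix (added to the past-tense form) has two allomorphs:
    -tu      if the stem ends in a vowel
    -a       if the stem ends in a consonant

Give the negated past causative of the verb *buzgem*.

buzgemelesa

The final consonant of *buzgem* is /m/, which is a nasal, so the causative suffix is -e, giving *buzgeme*.
The causative form *buzgeme* — last vowel /e/ (a non-high vowel) → -les → *buzgemeles*.
The past-tense form *buzgemeles* — final sound /s/ (a consonant) → -a → *buzgemelesa*.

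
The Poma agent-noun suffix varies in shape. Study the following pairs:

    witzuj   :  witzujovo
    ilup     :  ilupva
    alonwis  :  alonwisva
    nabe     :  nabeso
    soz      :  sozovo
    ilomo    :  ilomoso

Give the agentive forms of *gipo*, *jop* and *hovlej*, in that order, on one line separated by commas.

Looking at the final sound of each stem: -va when the stem ends in a voiceless consonant (*ilup*, *alonwis*); -ovo when the stem ends in a voiced consonant (*witzuj*, *soz*); -so when the stem ends in a vowel (*nabe*, *ilomo*).
*gipo*: final sound = /o/, a vowel → -so → *giposo*.
*jop* — final sound /p/ (a voiceless consonant) → -va → *jopva*.
*hovlej*: final sound = /j/, a voiced consonant → -ovo → *hovlejovo*.

giposo, jopva, hovlejovo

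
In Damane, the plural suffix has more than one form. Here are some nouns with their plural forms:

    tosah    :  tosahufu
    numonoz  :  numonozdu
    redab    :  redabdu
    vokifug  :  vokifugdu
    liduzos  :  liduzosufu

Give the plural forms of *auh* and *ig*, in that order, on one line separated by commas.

auhufu, igdu

The suffix is conditioned by the final consonant: -ufu when the stem ends in a voiceless consonant (*tosah*, *liduzos*); -du when the stem ends in a voiced consonant (*numonoz*, *redab*, *vokifug*).
*auh* — final consonant /h/ (voiceless) → -ufu → *auhufu*.
*ig*: final consonant = /g/, voiced → -du → *igdu*.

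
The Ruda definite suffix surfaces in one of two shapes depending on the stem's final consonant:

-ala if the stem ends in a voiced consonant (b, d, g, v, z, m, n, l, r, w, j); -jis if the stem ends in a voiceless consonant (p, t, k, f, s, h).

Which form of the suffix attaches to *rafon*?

*rafon* — final consonant /n/ (voiced) → -ala.

-ala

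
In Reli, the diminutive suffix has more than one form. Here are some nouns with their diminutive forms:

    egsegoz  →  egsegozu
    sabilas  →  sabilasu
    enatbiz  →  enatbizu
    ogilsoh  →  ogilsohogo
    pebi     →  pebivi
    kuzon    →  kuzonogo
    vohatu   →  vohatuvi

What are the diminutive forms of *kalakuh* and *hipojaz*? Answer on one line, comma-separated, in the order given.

The pattern is sibilance of the final sound: -u when the stem ends in a sibilant (*egsegoz*, *sabilas*, *enatbiz*); -ogo when the stem ends in a non-sibilant consonant (*ogilsoh*, *kuzon*); -vi when the stem ends in a vowel (*pebi*, *vohatu*).
The final sound of *kalakuh* is /h/, which is a non-sibilant consonant, so the suffix is -ogo, giving *kalakuhogo*.
*hipojaz*: final sound = /z/, a sibilant → -u → *hipojazu*.

kalakuhogo, hipojazu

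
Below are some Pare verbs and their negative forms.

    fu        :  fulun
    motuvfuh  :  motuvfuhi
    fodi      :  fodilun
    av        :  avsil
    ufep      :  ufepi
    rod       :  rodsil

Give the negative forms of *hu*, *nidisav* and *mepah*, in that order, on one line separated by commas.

hulun, nidisavsil, mepahi

Looking at the final sound of each stem: -i when the stem ends in a voiceless consonant (*motuvfuh*, *ufep*); -sil when the stem ends in a voiced consonant (*av*, *rod*); -lun when the stem ends in a vowel (*fu*, *fodi*).
The final sound of *hu* is /u/, which is a vowel, so the suffix is -lun, giving *hulun*.
The final sound of *nidisav* is /v/, which is a voiced consonant, so the suffix is -sil, giving *nidisavsil*.
Since the final sound of *mepah* is /h/ (a voiceless consonant), it takes -i, giving *mepahi*.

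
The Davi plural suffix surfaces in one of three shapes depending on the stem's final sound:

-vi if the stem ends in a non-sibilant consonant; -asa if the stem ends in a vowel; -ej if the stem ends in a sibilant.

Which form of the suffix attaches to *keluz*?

-ej

The final sound of *keluz* is /z/, which is a sibilant, so the suffix is -ej.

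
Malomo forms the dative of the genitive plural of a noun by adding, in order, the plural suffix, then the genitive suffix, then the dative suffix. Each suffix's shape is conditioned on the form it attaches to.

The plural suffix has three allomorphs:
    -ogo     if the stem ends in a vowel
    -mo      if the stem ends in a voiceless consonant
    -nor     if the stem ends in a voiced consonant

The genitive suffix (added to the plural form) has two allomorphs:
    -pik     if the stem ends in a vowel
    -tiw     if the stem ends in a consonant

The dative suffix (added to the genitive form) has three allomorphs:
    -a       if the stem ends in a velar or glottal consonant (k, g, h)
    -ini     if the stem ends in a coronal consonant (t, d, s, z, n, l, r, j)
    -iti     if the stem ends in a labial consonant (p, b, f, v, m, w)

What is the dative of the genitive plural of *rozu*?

*rozu*: final sound = /u/, a vowel → -ogo → *rozuogo*.
The plural form *rozuogo*: final sound = /o/, a vowel → -pik → *rozuogopik*.
Since the final consonant of the genitive form *rozuogopik* is /k/ (velar/glottal), it takes -a, giving *rozuogopika*.

rozuogopika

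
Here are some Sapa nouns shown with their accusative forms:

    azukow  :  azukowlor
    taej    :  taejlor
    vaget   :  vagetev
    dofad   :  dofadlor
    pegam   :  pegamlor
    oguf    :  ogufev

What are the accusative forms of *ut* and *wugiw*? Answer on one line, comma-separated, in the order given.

utev, wugiwlor

The alternation tracks the final consonant of the stem — -ev when the stem ends in a voiceless consonant (*vaget*, *oguf*); -lor when the stem ends in a voiced consonant (*azukow*, *taej*, *dofad*, *pegam*).
*ut* — final consonant /t/ (voiceless) → -ev → *utev*.
The final consonant of *wugiw* is /w/, which is voiced, so the suffix is -lor, giving *wugiwlor*.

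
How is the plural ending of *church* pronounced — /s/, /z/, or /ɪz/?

/ɪz/

The stem *church* ends in a sibilant (/s, z, ʃ, ʒ, tʃ, dʒ/).
The plural suffix surfaces as /ɪz/ after sibilants, /s/ after other voiceless consonants, and /z/ after other voiced sounds.
So the plural -s on *church* is pronounced /ɪz/.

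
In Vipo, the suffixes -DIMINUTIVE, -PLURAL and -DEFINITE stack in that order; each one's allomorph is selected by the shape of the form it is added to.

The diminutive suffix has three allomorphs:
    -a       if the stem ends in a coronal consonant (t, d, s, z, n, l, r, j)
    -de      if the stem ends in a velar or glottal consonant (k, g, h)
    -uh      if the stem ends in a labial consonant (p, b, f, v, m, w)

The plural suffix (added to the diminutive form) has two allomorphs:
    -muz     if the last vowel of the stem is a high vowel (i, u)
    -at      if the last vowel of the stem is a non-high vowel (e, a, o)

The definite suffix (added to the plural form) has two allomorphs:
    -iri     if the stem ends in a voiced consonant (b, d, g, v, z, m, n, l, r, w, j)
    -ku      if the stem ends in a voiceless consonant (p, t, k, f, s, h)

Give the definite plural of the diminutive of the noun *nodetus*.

nodetusaatku

Since the final consonant of *nodetus* is /s/ (coronal), it takes -a, giving *nodetusa*.
Since the last vowel of the diminutive form *nodetusa* is /a/ (a non-high vowel), it takes -at, giving *nodetusaat*.
The plural form *nodetusaat* — final consonant /t/ (voiceless) → -ku → *nodetusaatku*.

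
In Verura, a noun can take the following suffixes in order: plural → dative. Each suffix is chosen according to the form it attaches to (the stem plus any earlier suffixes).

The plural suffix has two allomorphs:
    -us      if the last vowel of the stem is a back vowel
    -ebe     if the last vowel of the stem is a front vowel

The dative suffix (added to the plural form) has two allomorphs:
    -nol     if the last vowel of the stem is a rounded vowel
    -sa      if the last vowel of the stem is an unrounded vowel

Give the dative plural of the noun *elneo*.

elneousnol

The last vowel of *elneo* is /o/, which is a back vowel, so the plural suffix is -us, giving *elneous*.
The plural form *elneous* — last vowel /u/ (a rounded vowel) → -nol → *elneousnol*.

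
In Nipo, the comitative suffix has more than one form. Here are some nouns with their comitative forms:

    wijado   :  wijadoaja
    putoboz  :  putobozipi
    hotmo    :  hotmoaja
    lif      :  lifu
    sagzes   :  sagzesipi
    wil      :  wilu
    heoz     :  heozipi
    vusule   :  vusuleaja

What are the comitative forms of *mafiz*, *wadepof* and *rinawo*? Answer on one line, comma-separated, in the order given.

mafizipi, wadepofu, rinawoaja

The pattern is sibilance of the final sound: -ipi when the stem ends in a sibilant (*putoboz*, *sagzes*, *heoz*); -u when the stem ends in a non-sibilant consonant (*lif*, *wil*); -aja when the stem ends in a vowel (*wijado*, *hotmo*, *vusule*).
Since the final sound of *mafiz* is /z/ (a sibilant), it takes -ipi, giving *mafizipi*.
*wadepof* — final sound /f/ (a non-sibilant consonant) → -u → *wadepofu*.
*rinawo* — final sound /o/ (a vowel) → -aja → *rinawoaja*.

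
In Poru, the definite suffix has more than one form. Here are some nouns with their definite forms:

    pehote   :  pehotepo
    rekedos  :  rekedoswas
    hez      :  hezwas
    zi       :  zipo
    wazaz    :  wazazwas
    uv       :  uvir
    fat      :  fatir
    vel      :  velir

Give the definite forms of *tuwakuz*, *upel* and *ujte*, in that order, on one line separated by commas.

Looking at the final sound of each stem: -was when the stem ends in a sibilant (*rekedos*, *hez*, *wazaz*); -ir when the stem ends in a non-sibilant consonant (*uv*, *fat*, *vel*); -po when the stem ends in a vowel (*pehote*, *zi*).
The final sound of *tuwakuz* is /z/, which is a sibilant, so the suffix is -was, giving *tuwakuzwas*.
*upel*: final sound = /l/, a non-sibilant consonant → -ir → *upelir*.
The final sound of *ujte* is /e/, which is a vowel, so the suffix is -po, giving *ujtepo*.

tuwakuzwas, upelir, ujtepo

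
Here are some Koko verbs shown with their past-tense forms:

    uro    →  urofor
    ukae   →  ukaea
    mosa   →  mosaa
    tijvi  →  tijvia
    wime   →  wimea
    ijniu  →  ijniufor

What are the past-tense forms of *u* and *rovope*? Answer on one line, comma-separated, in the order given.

The suffix is conditioned by the last vowel: -for when the last vowel of the stem is a rounded vowel (*uro*, *ijniu*); -a when the last vowel of the stem is an unrounded vowel (*ukae*, *mosa*, *tijvi*, *wime*).
The last vowel of *u* is /u/, which is a rounded vowel, so the suffix is -for, giving *ufor*.
The last vowel of *rovope* is /e/, which is an unrounded vowel, so the suffix is -a, giving *rovopea*.

ufor, rovopea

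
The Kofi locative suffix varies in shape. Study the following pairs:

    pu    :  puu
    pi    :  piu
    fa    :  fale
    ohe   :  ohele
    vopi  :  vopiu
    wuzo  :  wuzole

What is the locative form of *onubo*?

onubole

Looking at the last vowel of each stem: -u when the last vowel of the stem is a high vowel (*pu*, *pi*, *vopi*); -le when the last vowel of the stem is a non-high vowel (*fa*, *ohe*, *wuzo*).
*onubo*: last vowel = /o/, a non-high vowel → -le → *onubole*.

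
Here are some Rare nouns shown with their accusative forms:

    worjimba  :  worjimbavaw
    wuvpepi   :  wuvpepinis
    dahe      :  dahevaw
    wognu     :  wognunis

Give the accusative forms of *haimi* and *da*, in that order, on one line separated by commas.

The pattern is height harmony: -nis when the last vowel of the stem is a high vowel (*wuvpepi*, *wognu*); -vaw when the last vowel of the stem is a non-high vowel (*worjimba*, *dahe*).
Since the last vowel of *haimi* is /i/ (a high vowel), it takes -nis, giving *haiminis*.
*da* — last vowel /a/ (a non-high vowel) → -vaw → *davaw*.

haiminis, davaw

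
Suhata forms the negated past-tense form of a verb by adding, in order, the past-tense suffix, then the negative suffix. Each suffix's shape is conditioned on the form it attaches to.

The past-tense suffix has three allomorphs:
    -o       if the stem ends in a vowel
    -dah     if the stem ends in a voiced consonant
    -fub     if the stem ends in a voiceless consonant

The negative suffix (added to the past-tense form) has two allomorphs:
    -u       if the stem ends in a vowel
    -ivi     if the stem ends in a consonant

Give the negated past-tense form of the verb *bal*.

Since the final sound of *bal* is /l/ (a voiced consonant), it takes -dah, giving *baldah*.
The final sound of the past-tense form *baldah* is /h/, which is a consonant, so the negative suffix is -ivi, giving *baldahivi*.

baldahivi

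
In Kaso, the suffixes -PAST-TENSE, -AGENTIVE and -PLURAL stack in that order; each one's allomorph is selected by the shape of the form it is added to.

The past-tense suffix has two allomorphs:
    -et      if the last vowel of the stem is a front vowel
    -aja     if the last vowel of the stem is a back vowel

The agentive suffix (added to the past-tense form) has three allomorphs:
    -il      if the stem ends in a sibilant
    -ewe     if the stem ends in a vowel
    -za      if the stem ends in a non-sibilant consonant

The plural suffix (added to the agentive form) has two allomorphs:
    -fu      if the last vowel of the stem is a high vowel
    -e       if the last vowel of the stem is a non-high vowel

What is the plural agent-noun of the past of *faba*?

Since the last vowel of *faba* is /a/ (a back vowel), it takes -aja, giving *fabaaja*.
The past-tense form *fabaaja*: final sound = /a/, a vowel → -ewe → *fabaajaewe*.
The agentive form *fabaajaewe* — last vowel /e/ (a non-high vowel) → -e → *fabaajaewee*.

fabaajaewee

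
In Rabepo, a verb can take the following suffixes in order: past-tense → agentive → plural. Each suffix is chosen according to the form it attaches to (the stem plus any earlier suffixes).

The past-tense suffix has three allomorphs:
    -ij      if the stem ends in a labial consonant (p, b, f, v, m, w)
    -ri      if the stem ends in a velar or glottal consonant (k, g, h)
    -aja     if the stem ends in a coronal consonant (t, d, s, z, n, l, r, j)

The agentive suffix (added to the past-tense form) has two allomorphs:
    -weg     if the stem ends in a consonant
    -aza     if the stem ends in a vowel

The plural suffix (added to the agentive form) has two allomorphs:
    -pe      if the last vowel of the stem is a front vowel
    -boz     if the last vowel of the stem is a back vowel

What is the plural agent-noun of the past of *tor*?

torajaazaboz

*tor*: final consonant = /r/, coronal → -aja → *toraja*.
The past-tense form *toraja*: final sound = /a/, a vowel → -aza → *torajaaza*.
The last vowel of the agentive form *torajaaza* is /a/, which is a back vowel, so the plural suffix is -boz, giving *torajaazaboz*.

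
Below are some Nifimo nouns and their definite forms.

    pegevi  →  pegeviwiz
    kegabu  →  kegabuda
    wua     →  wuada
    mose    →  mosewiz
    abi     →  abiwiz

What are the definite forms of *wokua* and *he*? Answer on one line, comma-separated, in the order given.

wokuada, hewiz

The pattern is front/back vowel harmony: -wiz when the last vowel of the stem is a front vowel (*pegevi*, *mose*, *abi*); -da when the last vowel of the stem is a back vowel (*kegabu*, *wua*).
The last vowel of *wokua* is /a/, which is a back vowel, so the suffix is -da, giving *wokuada*.
*he*: last vowel = /e/, a front vowel → -wiz → *hewiz*.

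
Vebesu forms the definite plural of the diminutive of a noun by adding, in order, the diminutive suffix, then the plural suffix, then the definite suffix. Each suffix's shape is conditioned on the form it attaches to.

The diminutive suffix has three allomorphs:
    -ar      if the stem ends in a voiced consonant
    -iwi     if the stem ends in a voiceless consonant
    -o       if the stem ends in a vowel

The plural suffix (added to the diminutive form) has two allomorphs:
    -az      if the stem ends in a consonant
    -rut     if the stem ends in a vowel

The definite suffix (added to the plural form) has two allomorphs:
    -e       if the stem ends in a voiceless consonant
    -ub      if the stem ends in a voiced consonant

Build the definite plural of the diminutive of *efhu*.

efhuorute

*efhu* — final sound /u/ (a vowel) → -o → *efhuo*.
The diminutive form *efhuo*: final sound = /o/, a vowel → -rut → *efhuorut*.
Since the final consonant of the plural form *efhuorut* is /t/ (voiceless), it takes -e, giving *efhuorute*.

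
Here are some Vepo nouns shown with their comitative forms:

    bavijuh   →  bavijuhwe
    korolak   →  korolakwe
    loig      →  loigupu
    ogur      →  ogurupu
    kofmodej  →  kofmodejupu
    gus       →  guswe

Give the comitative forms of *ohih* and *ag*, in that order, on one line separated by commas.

The pattern is voicing of the final consonant: -we when the stem ends in a voiceless consonant (*bavijuh*, *korolak*, *gus*); -upu when the stem ends in a voiced consonant (*loig*, *ogur*, *kofmodej*).
*ohih* — final consonant /h/ (voiceless) → -we → *ohihwe*.
Since the final consonant of *ag* is /g/ (voiced), it takes -upu, giving *agupu*.

ohihwe, agupu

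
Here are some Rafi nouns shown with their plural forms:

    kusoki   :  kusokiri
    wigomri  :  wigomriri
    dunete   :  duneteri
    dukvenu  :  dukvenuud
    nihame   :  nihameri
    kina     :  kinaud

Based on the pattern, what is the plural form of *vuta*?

The suffix is conditioned by the last vowel: -ri when the last vowel of the stem is a front vowel (*kusoki*, *wigomri*, *dunete*, *nihame*); -ud when the last vowel of the stem is a back vowel (*dukvenu*, *kina*).
Since the last vowel of *vuta* is /a/ (a back vowel), it takes -ud, giving *vutaud*.

vutaud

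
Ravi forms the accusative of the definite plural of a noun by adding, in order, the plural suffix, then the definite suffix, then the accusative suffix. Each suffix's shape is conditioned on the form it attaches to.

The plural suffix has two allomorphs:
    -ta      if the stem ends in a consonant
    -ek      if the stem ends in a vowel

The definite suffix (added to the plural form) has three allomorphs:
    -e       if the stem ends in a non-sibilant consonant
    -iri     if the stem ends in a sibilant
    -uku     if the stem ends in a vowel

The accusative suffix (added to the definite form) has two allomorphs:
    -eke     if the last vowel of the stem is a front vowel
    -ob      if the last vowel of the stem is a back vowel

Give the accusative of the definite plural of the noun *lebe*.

lebeekeeke

*lebe* — final sound /e/ (a vowel) → -ek → *lebeek*.
The final sound of the plural form *lebeek* is /k/, which is a non-sibilant consonant, so the definite suffix is -e, giving *lebeeke*.
The definite form *lebeeke* — last vowel /e/ (a front vowel) → -eke → *lebeekeeke*.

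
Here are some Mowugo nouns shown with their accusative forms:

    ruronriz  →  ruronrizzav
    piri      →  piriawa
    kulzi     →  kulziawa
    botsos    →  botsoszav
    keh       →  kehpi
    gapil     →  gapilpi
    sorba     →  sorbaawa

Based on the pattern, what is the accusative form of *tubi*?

tubiawa

The pattern is sibilance of the final sound: -zav when the stem ends in a sibilant (*ruronriz*, *botsos*); -pi when the stem ends in a non-sibilant consonant (*keh*, *gapil*); -awa when the stem ends in a vowel (*piri*, *kulzi*, *sorba*).
*tubi*: final sound = /i/, a vowel → -awa → *tubiawa*.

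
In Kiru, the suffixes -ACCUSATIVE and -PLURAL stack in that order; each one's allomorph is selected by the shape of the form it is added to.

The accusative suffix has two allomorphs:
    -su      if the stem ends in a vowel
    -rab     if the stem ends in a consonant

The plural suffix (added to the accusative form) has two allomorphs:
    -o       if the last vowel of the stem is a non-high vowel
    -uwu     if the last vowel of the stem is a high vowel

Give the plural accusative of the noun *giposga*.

giposgasuuwu

*giposga*: final sound = /a/, a vowel → -su → *giposgasu*.
The accusative form *giposgasu* — last vowel /u/ (a high vowel) → -uwu → *giposgasuuwu*.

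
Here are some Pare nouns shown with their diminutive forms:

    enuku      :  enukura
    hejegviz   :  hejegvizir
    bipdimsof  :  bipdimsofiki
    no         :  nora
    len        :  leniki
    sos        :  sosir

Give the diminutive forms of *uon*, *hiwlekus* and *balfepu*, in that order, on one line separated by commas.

Looking at the final sound of each stem: -ir when the stem ends in a sibilant (*hejegviz*, *sos*); -iki when the stem ends in a non-sibilant consonant (*bipdimsof*, *len*); -ra when the stem ends in a vowel (*enuku*, *no*).
*uon* — final sound /n/ (a non-sibilant consonant) → -iki → *uoniki*.
Since the final sound of *hiwlekus* is /s/ (a sibilant), it takes -ir, giving *hiwlekusir*.
*balfepu* — final sound /u/ (a vowel) → -ra → *balfepura*.

uoniki, hiwlekusir, balfepura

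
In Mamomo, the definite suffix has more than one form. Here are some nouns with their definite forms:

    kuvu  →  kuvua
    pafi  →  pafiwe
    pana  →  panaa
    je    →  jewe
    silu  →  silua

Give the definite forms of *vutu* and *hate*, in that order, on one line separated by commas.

vutua, hatewe

The pattern is front/back vowel harmony: -we when the last vowel of the stem is a front vowel (*pafi*, *je*); -a when the last vowel of the stem is a back vowel (*kuvu*, *pana*, *silu*).
*vutu* — last vowel /u/ (a back vowel) → -a → *vutua*.
*hate* — last vowel /e/ (a front vowel) → -we → *hatewe*.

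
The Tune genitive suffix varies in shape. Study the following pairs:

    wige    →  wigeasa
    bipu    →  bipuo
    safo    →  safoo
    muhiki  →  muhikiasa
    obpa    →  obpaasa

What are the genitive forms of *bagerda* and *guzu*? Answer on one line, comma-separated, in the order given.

bagerdaasa, guzuo

The pattern is rounding harmony: -o when the last vowel of the stem is a rounded vowel (*bipu*, *safo*); -asa when the last vowel of the stem is an unrounded vowel (*wige*, *muhiki*, *obpa*).
Since the last vowel of *bagerda* is /a/ (an unrounded vowel), it takes -asa, giving *bagerdaasa*.
The last vowel of *guzu* is /u/, which is a rounded vowel, so the suffix is -o, giving *guzuo*.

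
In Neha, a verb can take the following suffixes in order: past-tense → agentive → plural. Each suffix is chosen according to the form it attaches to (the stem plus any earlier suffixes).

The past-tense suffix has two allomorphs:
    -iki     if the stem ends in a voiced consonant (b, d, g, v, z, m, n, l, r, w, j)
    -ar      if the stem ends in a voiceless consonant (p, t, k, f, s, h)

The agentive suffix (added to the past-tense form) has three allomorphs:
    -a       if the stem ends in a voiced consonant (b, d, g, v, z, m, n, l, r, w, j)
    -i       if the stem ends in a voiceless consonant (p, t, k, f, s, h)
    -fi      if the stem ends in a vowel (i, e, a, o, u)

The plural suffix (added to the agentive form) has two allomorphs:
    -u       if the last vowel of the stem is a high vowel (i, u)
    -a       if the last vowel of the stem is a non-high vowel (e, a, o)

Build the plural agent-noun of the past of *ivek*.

ivekaraa

*ivek*: final consonant = /k/, voiceless → -ar → *ivekar*.
Since the final sound of the past-tense form *ivekar* is /r/ (a voiced consonant), it takes -a, giving *ivekara*.
The agentive form *ivekara*: last vowel = /a/, a non-high vowel → -a → *ivekaraa*.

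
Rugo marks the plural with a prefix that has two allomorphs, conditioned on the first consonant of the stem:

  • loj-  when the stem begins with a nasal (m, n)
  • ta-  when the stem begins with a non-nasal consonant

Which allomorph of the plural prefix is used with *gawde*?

Since the first consonant of *gawde* is /g/ (non-nasal), it takes ta-.

ta-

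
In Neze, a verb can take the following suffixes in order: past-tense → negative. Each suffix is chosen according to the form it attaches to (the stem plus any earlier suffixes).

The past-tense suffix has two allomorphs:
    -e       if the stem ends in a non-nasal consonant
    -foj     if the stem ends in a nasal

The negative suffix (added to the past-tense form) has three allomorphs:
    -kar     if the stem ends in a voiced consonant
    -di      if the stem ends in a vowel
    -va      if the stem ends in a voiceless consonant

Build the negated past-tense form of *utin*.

The final consonant of *utin* is /n/, which is a nasal, so the past-tense suffix is -foj, giving *utinfoj*.
The past-tense form *utinfoj* — final sound /j/ (a voiced consonant) → -kar → *utinfojkar*.

utinfojkar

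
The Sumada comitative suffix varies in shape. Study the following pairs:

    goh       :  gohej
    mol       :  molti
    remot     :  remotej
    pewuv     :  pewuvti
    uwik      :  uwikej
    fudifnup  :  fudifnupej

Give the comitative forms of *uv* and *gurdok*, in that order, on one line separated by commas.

uvti, gurdokej

The pattern is voicing of the final consonant: -ej when the stem ends in a voiceless consonant (*goh*, *remot*, *uwik*, *fudifnup*); -ti when the stem ends in a voiced consonant (*mol*, *pewuv*).
*uv* — final consonant /v/ (voiced) → -ti → *uvti*.
*gurdok* — final consonant /k/ (voiceless) → -ej → *gurdokej*.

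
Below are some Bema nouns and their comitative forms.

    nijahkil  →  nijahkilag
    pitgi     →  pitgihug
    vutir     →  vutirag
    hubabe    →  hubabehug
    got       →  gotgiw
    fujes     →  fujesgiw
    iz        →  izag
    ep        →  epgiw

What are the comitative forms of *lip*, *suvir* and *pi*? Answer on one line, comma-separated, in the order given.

The alternation tracks the final sound of the stem — -giw when the stem ends in a voiceless consonant (*got*, *fujes*, *ep*); -ag when the stem ends in a voiced consonant (*nijahkil*, *vutir*, *iz*); -hug when the stem ends in a vowel (*pitgi*, *hubabe*).
*lip*: final sound = /p/, a voiceless consonant → -giw → *lipgiw*.
Since the final sound of *suvir* is /r/ (a voiced consonant), it takes -ag, giving *suvirag*.
*pi*: final sound = /i/, a vowel → -hug → *pihug*.

lipgiw, suvirag, pihug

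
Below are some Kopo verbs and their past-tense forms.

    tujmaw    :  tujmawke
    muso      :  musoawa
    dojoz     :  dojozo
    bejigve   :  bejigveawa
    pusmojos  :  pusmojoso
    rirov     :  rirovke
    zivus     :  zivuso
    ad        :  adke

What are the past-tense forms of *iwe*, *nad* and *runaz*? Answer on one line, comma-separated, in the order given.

iweawa, nadke, runazo

The suffix is conditioned by the final sound: -o when the stem ends in a sibilant (*dojoz*, *pusmojos*, *zivus*); -ke when the stem ends in a non-sibilant consonant (*tujmaw*, *rirov*, *ad*); -awa when the stem ends in a vowel (*muso*, *bejigve*).
*iwe*: final sound = /e/, a vowel → -awa → *iweawa*.
*nad*: final sound = /d/, a non-sibilant consonant → -ke → *nadke*.
The final sound of *runaz* is /z/, which is a sibilant, so the suffix is -o, giving *runazo*.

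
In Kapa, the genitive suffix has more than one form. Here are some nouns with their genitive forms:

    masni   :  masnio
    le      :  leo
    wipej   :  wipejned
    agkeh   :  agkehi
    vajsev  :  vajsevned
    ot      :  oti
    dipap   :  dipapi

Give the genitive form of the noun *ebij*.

Looking at the final sound of each stem: -i when the stem ends in a voiceless consonant (*agkeh*, *ot*, *dipap*); -ned when the stem ends in a voiced consonant (*wipej*, *vajsev*); -o when the stem ends in a vowel (*masni*, *le*).
*ebij*: final sound = /j/, a voiced consonant → -ned → *ebijned*.

ebijned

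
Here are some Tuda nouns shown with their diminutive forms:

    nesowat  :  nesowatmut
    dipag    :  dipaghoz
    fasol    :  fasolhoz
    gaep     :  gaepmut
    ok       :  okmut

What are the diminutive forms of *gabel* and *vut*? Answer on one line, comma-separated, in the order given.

gabelhoz, vutmut

The pattern is voicing of the final consonant: -mut when the stem ends in a voiceless consonant (*nesowat*, *gaep*, *ok*); -hoz when the stem ends in a voiced consonant (*dipag*, *fasol*).
Since the final consonant of *gabel* is /l/ (voiced), it takes -hoz, giving *gabelhoz*.
Since the final consonant of *vut* is /t/ (voiceless), it takes -mut, giving *vutmut*.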